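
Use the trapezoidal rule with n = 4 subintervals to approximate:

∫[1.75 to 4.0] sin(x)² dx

f(x) = sin(x)²
a = 1.75, b = 4.0, n = 4
h = (b - a)/n = 0.562500

Trapezoidal rule: (h/2)[f(x₀) + 2f(x₁) + 2f(x₂) + ... + f(xₙ)]

x_0 = 1.7500, f(x_0) = 0.968228, coefficient = 1
x_1 = 2.3125, f(x_1) = 0.543639, coefficient = 2
x_2 = 2.8750, f(x_2) = 0.069404, coefficient = 2
x_3 = 3.4375, f(x_3) = 0.085035, coefficient = 2
x_4 = 4.0000, f(x_4) = 0.572750, coefficient = 1

I ≈ (0.562500/2) × 2.937134 = 0.826069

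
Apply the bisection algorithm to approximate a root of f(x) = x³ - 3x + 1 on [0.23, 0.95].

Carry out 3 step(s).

f(x) = x³ - 3x + 1
Initial interval: [0.23, 0.95]

Iteration 1:
  c_1 = (0.230000 + 0.950000)/2 = 0.590000
  f(c_1) = f(0.590000) = -0.564621
  f(a) × f(c) < 0, new interval: [0.230000, 0.590000]
Iteration 2:
  c_2 = (0.230000 + 0.590000)/2 = 0.410000
  f(c_2) = f(0.410000) = -0.161079
  f(a) × f(c) < 0, new interval: [0.230000, 0.410000]
Iteration 3:
  c_3 = (0.230000 + 0.410000)/2 = 0.320000
  f(c_3) = f(0.320000) = 0.072768
  f(a) × f(c) ≥ 0, new interval: [0.320000, 0.410000]

After 3 iteration(s), the approximation is c_3 = 0.320000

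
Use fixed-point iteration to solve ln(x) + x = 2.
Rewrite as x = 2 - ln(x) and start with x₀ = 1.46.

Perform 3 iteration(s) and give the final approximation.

Equation: ln(x) + x = 2
Fixed-point form: x = 2 - ln(x)
x₀ = 1.46

x_1 = g(1.460000) = 1.621564
x_2 = g(1.621564) = 1.516609
x_3 = g(1.516609) = 1.583523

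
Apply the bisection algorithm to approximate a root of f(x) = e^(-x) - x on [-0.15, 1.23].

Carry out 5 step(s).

f(x) = e^(-x) - x
Initial interval: [-0.15, 1.23]

Iteration 1:
  c_1 = (-0.150000 + 1.230000)/2 = 0.540000
  f(c_1) = f(0.540000) = 0.042748
  f(a) × f(c) ≥ 0, new interval: [0.540000, 1.230000]
Iteration 2:
  c_2 = (0.540000 + 1.230000)/2 = 0.885000
  f(c_2) = f(0.885000) = -0.472286
  f(a) × f(c) < 0, new interval: [0.540000, 0.885000]
Iteration 3:
  c_3 = (0.540000 + 0.885000)/2 = 0.712500
  f(c_3) = f(0.712500) = -0.222083
  f(a) × f(c) < 0, new interval: [0.540000, 0.712500]
Iteration 4:
  c_4 = (0.540000 + 0.712500)/2 = 0.626250
  f(c_4) = f(0.626250) = -0.091657
  f(a) × f(c) < 0, new interval: [0.540000, 0.626250]
Iteration 5:
  c_5 = (0.540000 + 0.626250)/2 = 0.583125
  f(c_5) = f(0.583125) = -0.024974
  f(a) × f(c) < 0, new interval: [0.540000, 0.583125]

After 5 iteration(s), the approximation is c_5 = 0.583125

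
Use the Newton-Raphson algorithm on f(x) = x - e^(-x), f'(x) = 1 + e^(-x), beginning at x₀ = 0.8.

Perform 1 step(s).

f(x) = x - e^(-x)
f'(x) = 1 + e^(-x)
x₀ = 0.8

Newton-Raphson formula: x_{n+1} = x_n - f(x_n)/f'(x_n)

Iteration 1:
  f(0.800000) = 0.350671
  f'(0.800000) = 1.449329
  x_1 = 0.800000 - 0.350671/1.449329 = 0.558046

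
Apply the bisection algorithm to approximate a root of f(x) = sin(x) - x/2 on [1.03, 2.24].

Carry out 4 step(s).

f(x) = sin(x) - x/2
Initial interval: [1.03, 2.24]

Iteration 1:
  c_1 = (1.030000 + 2.240000)/2 = 1.635000
  f(c_1) = f(1.635000) = 0.180440
  f(a) × f(c) ≥ 0, new interval: [1.635000, 2.240000]
Iteration 2:
  c_2 = (1.635000 + 2.240000)/2 = 1.937500
  f(c_2) = f(1.937500) = -0.035236
  f(a) × f(c) < 0, new interval: [1.635000, 1.937500]
Iteration 3:
  c_3 = (1.635000 + 1.937500)/2 = 1.786250
  f(c_3) = f(1.786250) = 0.083755
  f(a) × f(c) ≥ 0, new interval: [1.786250, 1.937500]
Iteration 4:
  c_4 = (1.786250 + 1.937500)/2 = 1.861875
  f(c_4) = f(1.861875) = 0.026997
  f(a) × f(c) ≥ 0, new interval: [1.861875, 1.937500]

After 4 iteration(s), the approximation is c_4 = 1.861875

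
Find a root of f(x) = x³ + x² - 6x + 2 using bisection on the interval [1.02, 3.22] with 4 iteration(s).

f(x) = x³ + x² - 6x + 2
Initial interval: [1.02, 3.22]

Iteration 1:
  c_1 = (1.020000 + 3.220000)/2 = 2.120000
  f(c_1) = f(2.120000) = 3.302528
  f(a) × f(c) < 0, new interval: [1.020000, 2.120000]
Iteration 2:
  c_2 = (1.020000 + 2.120000)/2 = 1.570000
  f(c_2) = f(1.570000) = -1.085207
  f(a) × f(c) ≥ 0, new interval: [1.570000, 2.120000]
Iteration 3:
  c_3 = (1.570000 + 2.120000)/2 = 1.845000
  f(c_3) = f(1.845000) = 0.614451
  f(a) × f(c) < 0, new interval: [1.570000, 1.845000]
Iteration 4:
  c_4 = (1.570000 + 1.845000)/2 = 1.707500
  f(c_4) = f(1.707500) = -0.351131
  f(a) × f(c) ≥ 0, new interval: [1.707500, 1.845000]

After 4 iteration(s), the approximation is c_4 = 1.707500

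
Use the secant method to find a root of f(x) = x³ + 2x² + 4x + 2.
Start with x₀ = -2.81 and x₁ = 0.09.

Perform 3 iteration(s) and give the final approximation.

f(x) = x³ + 2x² + 4x + 2
x₀ = -2.81, x₁ = 0.09

Secant formula: x_{n+1} = x_n - f(x_n)(x_n - x_{n-1})/(f(x_n) - f(x_{n-1}))

Iteration 1:
  f(-2.810000) = -15.635841
  f(0.090000) = 2.376929
  x_2 = 0.090000 - 2.376929×(0.090000 - (-2.810000))/(2.376929 - (-15.635841))
       = -0.292678
Iteration 2:
  f(0.090000) = 2.376929
  f(-0.292678) = 0.975537
  x_3 = -0.292678 - 0.975537×(-0.292678 - 0.090000)/(0.975537 - 2.376929)
       = -0.559068
Iteration 3:
  f(-0.292678) = 0.975537
  f(-0.559068) = 0.214101
  x_4 = -0.559068 - 0.214101×(-0.559068 - (-0.292678))/(0.214101 - 0.975537)
       = -0.633972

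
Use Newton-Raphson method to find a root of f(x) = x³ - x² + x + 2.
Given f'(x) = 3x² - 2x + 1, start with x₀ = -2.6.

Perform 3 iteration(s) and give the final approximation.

f(x) = x³ - x² + x + 2
f'(x) = 3x² - 2x + 1
x₀ = -2.6

Newton-Raphson formula: x_{n+1} = x_n - f(x_n)/f'(x_n)

Iteration 1:
  f(-2.600000) = -24.936000
  f'(-2.600000) = 26.480000
  x_1 = -2.600000 - (-24.936000)/26.480000 = -1.658308
Iteration 2:
  f(-1.658308) = -6.968618
  f'(-1.658308) = 12.566574
  x_2 = -1.658308 - (-6.968618)/12.566574 = -1.103772
Iteration 3:
  f(-1.103772) = -1.666825
  f'(-1.103772) = 6.862483
  x_3 = -1.103772 - (-1.666825)/6.862483 = -0.860883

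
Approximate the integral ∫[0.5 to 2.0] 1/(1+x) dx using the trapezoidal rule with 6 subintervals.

f(x) = 1/(1+x)
a = 0.5, b = 2.0, n = 6
h = (b - a)/n = 0.250000

Trapezoidal rule: (h/2)[f(x₀) + 2f(x₁) + 2f(x₂) + ... + f(xₙ)]

x_0 = 0.5000, f(x_0) = 0.666667, coefficient = 1
x_1 = 0.7500, f(x_1) = 0.571429, coefficient = 2
x_2 = 1.0000, f(x_2) = 0.500000, coefficient = 2
x_3 = 1.2500, f(x_3) = 0.444444, coefficient = 2
x_4 = 1.5000, f(x_4) = 0.400000, coefficient = 2
x_5 = 1.7500, f(x_5) = 0.363636, coefficient = 2
x_6 = 2.0000, f(x_6) = 0.333333, coefficient = 1

I ≈ (0.250000/2) × 5.559019 = 0.694877
Exact value: 0.693147
Error: 0.001730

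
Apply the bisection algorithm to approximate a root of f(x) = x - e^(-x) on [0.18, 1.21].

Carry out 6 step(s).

f(x) = x - e^(-x)
Initial interval: [0.18, 1.21]

Iteration 1:
  c_1 = (0.180000 + 1.210000)/2 = 0.695000
  f(c_1) = f(0.695000) = 0.195926
  f(a) × f(c) < 0, new interval: [0.180000, 0.695000]
Iteration 2:
  c_2 = (0.180000 + 0.695000)/2 = 0.437500
  f(c_2) = f(0.437500) = -0.208149
  f(a) × f(c) ≥ 0, new interval: [0.437500, 0.695000]
Iteration 3:
  c_3 = (0.437500 + 0.695000)/2 = 0.566250
  f(c_3) = f(0.566250) = -0.001400
  f(a) × f(c) ≥ 0, new interval: [0.566250, 0.695000]
Iteration 4:
  c_4 = (0.566250 + 0.695000)/2 = 0.630625
  f(c_4) = f(0.630625) = 0.098366
  f(a) × f(c) < 0, new interval: [0.566250, 0.630625]
Iteration 5:
  c_5 = (0.566250 + 0.630625)/2 = 0.598437
  f(c_5) = f(0.598437) = 0.048768
  f(a) × f(c) < 0, new interval: [0.566250, 0.598437]
Iteration 6:
  c_6 = (0.566250 + 0.598437)/2 = 0.582344
  f(c_6) = f(0.582344) = 0.023756
  f(a) × f(c) < 0, new interval: [0.566250, 0.582344]

After 6 iteration(s), the approximation is c_6 = 0.582344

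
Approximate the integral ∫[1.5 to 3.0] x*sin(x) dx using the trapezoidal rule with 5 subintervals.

f(x) = x*sin(x)
a = 1.5, b = 3.0, n = 5
h = (b - a)/n = 0.300000

Trapezoidal rule: (h/2)[f(x₀) + 2f(x₁) + 2f(x₂) + ... + f(xₙ)]

x_0 = 1.5000, f(x_0) = 1.496242, coefficient = 1
x_1 = 1.8000, f(x_1) = 1.752926, coefficient = 2
x_2 = 2.1000, f(x_2) = 1.812740, coefficient = 2
x_3 = 2.4000, f(x_3) = 1.621112, coefficient = 2
x_4 = 2.7000, f(x_4) = 1.153926, coefficient = 2
x_5 = 3.0000, f(x_5) = 0.423360, coefficient = 1

I ≈ (0.300000/2) × 14.601008 = 2.190151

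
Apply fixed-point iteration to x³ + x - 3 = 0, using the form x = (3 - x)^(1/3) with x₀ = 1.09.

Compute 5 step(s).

Equation: x³ + x - 3 = 0
Fixed-point form: x = (3 - x)^(1/3)
x₀ = 1.09

x_1 = g(1.090000) = 1.240731
x_2 = g(1.240731) = 1.207195
x_3 = g(1.207195) = 1.214817
x_4 = g(1.214817) = 1.213093
x_5 = g(1.213093) = 1.213484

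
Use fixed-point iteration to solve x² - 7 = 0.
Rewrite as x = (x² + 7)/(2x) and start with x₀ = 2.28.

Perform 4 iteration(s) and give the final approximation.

Equation: x² - 7 = 0
Fixed-point form: x = (x² + 7)/(2x)
x₀ = 2.28

x_1 = g(2.280000) = 2.675088
x_2 = g(2.675088) = 2.645912
x_3 = g(2.645912) = 2.645751
x_4 = g(2.645751) = 2.645751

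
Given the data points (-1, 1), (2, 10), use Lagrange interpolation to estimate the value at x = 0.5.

Lagrange interpolation formula:
P(x) = Σ yᵢ × Lᵢ(x)
where Lᵢ(x) = Π_{j≠i} (x - xⱼ)/(xᵢ - xⱼ)

L_0(0.5) = (0.5 - 2)/(-1 - 2) = 0.500000
L_1(0.5) = (0.5 - (-1))/(2 - (-1)) = 0.500000

P(0.5) = 1×L_0(0.5) + 10×L_1(0.5)
P(0.5) = 5.500000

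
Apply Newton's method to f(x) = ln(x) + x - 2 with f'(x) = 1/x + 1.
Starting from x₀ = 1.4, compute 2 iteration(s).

f(x) = ln(x) + x - 2
f'(x) = 1/x + 1
x₀ = 1.4

Newton-Raphson formula: x_{n+1} = x_n - f(x_n)/f'(x_n)

Iteration 1:
  f(1.400000) = -0.263528
  f'(1.400000) = 1.714286
  x_1 = 1.400000 - (-0.263528)/1.714286 = 1.553725
Iteration 2:
  f(1.553725) = -0.005621
  f'(1.553725) = 1.643615
  x_2 = 1.553725 - (-0.005621)/1.643615 = 1.557144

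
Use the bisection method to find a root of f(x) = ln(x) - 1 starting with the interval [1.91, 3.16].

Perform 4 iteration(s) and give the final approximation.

f(x) = ln(x) - 1
Initial interval: [1.91, 3.16]

Iteration 1:
  c_1 = (1.910000 + 3.160000)/2 = 2.535000
  f(c_1) = f(2.535000) = -0.069806
  f(a) × f(c) ≥ 0, new interval: [2.535000, 3.160000]
Iteration 2:
  c_2 = (2.535000 + 3.160000)/2 = 2.847500
  f(c_2) = f(2.847500) = 0.046441
  f(a) × f(c) < 0, new interval: [2.535000, 2.847500]
Iteration 3:
  c_3 = (2.535000 + 2.847500)/2 = 2.691250
  f(c_3) = f(2.691250) = -0.009994
  f(a) × f(c) ≥ 0, new interval: [2.691250, 2.847500]
Iteration 4:
  c_4 = (2.691250 + 2.847500)/2 = 2.769375
  f(c_4) = f(2.769375) = 0.018622
  f(a) × f(c) < 0, new interval: [2.691250, 2.769375]

After 4 iteration(s), the approximation is c_4 = 2.769375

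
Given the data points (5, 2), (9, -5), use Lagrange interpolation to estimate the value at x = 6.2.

Lagrange interpolation formula:
P(x) = Σ yᵢ × Lᵢ(x)
where Lᵢ(x) = Π_{j≠i} (x - xⱼ)/(xᵢ - xⱼ)

L_0(6.2) = (6.2 - 9)/(5 - 9) = 0.700000
L_1(6.2) = (6.2 - 5)/(9 - 5) = 0.300000

P(6.2) = 2×L_0(6.2) + (-5)×L_1(6.2)
P(6.2) = -0.100000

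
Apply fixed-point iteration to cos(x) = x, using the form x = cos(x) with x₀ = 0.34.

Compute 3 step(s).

Equation: cos(x) = x
Fixed-point form: x = cos(x)
x₀ = 0.34

x_1 = g(0.340000) = 0.942755
x_2 = g(0.942755) = 0.587561
x_3 = g(0.587561) = 0.832295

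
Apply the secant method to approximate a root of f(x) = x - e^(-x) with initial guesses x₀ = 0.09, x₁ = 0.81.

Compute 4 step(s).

f(x) = x - e^(-x)
x₀ = 0.09, x₁ = 0.81

Secant formula: x_{n+1} = x_n - f(x_n)(x_n - x_{n-1})/(f(x_n) - f(x_{n-1}))

Iteration 1:
  f(0.090000) = -0.823931
  f(0.810000) = 0.365142
  x_2 = 0.810000 - 0.365142×(0.810000 - 0.090000)/(0.365142 - (-0.823931))
       = 0.588902
Iteration 2:
  f(0.810000) = 0.365142
  f(0.588902) = 0.033965
  x_3 = 0.588902 - 0.033965×(0.588902 - 0.810000)/(0.033965 - 0.365142)
       = 0.566226
Iteration 3:
  f(0.588902) = 0.033965
  f(0.566226) = -0.001438
  x_4 = 0.566226 - (-0.001438)×(0.566226 - 0.588902)/(-0.001438 - 0.033965)
       = 0.567147
Iteration 4:
  f(0.566226) = -0.001438
  f(0.567147) = 0.000006
  x_5 = 0.567147 - 0.000006×(0.567147 - 0.566226)/(0.000006 - (-0.001438))
       = 0.567143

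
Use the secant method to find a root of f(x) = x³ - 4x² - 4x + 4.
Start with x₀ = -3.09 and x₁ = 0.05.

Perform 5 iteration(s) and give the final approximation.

f(x) = x³ - 4x² - 4x + 4
x₀ = -3.09, x₁ = 0.05

Secant formula: x_{n+1} = x_n - f(x_n)(x_n - x_{n-1})/(f(x_n) - f(x_{n-1}))

Iteration 1:
  f(-3.090000) = -51.336029
  f(0.050000) = 3.790125
  x_2 = 0.050000 - 3.790125×(0.050000 - (-3.090000))/(3.790125 - (-51.336029))
       = -0.165887
Iteration 2:
  f(0.050000) = 3.790125
  f(-0.165887) = 4.548908
  x_3 = -0.165887 - 4.548908×(-0.165887 - 0.050000)/(4.548908 - 3.790125)
       = 1.128355
Iteration 3:
  f(-0.165887) = 4.548908
  f(1.128355) = -4.169551
  x_4 = 1.128355 - (-4.169551)×(1.128355 - (-0.165887))/(-4.169551 - 4.548908)
       = 0.509391
Iteration 4:
  f(1.128355) = -4.169551
  f(0.509391) = 1.056692
  x_5 = 0.509391 - 1.056692×(0.509391 - 1.128355)/(1.056692 - (-4.169551))
       = 0.634539
Iteration 5:
  f(0.509391) = 1.056692
  f(0.634539) = 0.106773
  x_6 = 0.634539 - 0.106773×(0.634539 - 0.509391)/(0.106773 - 1.056692)
       = 0.648606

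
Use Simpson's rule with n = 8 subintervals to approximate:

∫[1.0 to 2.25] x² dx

f(x) = x²
a = 1.0, b = 2.25, n = 8
h = (b - a)/n = 0.156250

Simpson's rule: (h/3)[f(x₀) + 4f(x₁) + 2f(x₂) + ... + f(xₙ)]

x_0 = 1.0000, f(x_0) = 1.000000, coefficient = 1
x_1 = 1.1562, f(x_1) = 1.336914, coefficient = 4
x_2 = 1.3125, f(x_2) = 1.722656, coefficient = 2
x_3 = 1.4688, f(x_3) = 2.157227, coefficient = 4
x_4 = 1.6250, f(x_4) = 2.640625, coefficient = 2
x_5 = 1.7812, f(x_5) = 3.172852, coefficient = 4
x_6 = 1.9375, f(x_6) = 3.753906, coefficient = 2
x_7 = 2.0938, f(x_7) = 4.383789, coefficient = 4
x_8 = 2.2500, f(x_8) = 5.062500, coefficient = 1

I ≈ (0.156250/3) × 66.500000 = 3.463542
Exact value: 3.463542
Error: 0.000000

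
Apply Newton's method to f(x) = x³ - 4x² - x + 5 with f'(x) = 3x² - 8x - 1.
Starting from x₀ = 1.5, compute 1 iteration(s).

f(x) = x³ - 4x² - x + 5
f'(x) = 3x² - 8x - 1
x₀ = 1.5

Newton-Raphson formula: x_{n+1} = x_n - f(x_n)/f'(x_n)

Iteration 1:
  f(1.500000) = -2.125000
  f'(1.500000) = -6.250000
  x_1 = 1.500000 - (-2.125000)/(-6.250000) = 1.160000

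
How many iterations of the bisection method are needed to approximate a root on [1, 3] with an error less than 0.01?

We need (b-a)/2^n ≤ 0.01
(3 - 1)/2^n ≤ 0.01
2/2^n ≤ 0.01
2^n ≥ 200
n ≥ log₂(200) = 7.64
n ≥ 8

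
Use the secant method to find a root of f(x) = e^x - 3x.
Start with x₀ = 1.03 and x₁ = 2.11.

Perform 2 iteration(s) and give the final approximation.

f(x) = e^x - 3x
x₀ = 1.03, x₁ = 2.11

Secant formula: x_{n+1} = x_n - f(x_n)(x_n - x_{n-1})/(f(x_n) - f(x_{n-1}))

Iteration 1:
  f(1.030000) = -0.288934
  f(2.110000) = 1.918241
  x_2 = 2.110000 - 1.918241×(2.110000 - 1.030000)/(1.918241 - (-0.288934))
       = 1.171379
Iteration 2:
  f(2.110000) = 1.918241
  f(1.171379) = -0.287698
  x_3 = 1.171379 - (-0.287698)×(1.171379 - 2.110000)/(-0.287698 - 1.918241)
       = 1.293794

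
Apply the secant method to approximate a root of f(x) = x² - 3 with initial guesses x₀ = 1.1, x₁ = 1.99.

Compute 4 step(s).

f(x) = x² - 3
x₀ = 1.1, x₁ = 1.99

Secant formula: x_{n+1} = x_n - f(x_n)(x_n - x_{n-1})/(f(x_n) - f(x_{n-1}))

Iteration 1:
  f(1.100000) = -1.790000
  f(1.990000) = 0.960100
  x_2 = 1.990000 - 0.960100×(1.990000 - 1.100000)/(0.960100 - (-1.790000))
       = 1.679288
Iteration 2:
  f(1.990000) = 0.960100
  f(1.679288) = -0.179992
  x_3 = 1.679288 - (-0.179992)×(1.679288 - 1.990000)/(-0.179992 - 0.960100)
       = 1.728342
Iteration 3:
  f(1.679288) = -0.179992
  f(1.728342) = -0.012835
  x_4 = 1.728342 - (-0.012835)×(1.728342 - 1.679288)/(-0.012835 - (-0.179992))
       = 1.732108
Iteration 4:
  f(1.728342) = -0.012835
  f(1.732108) = 0.000199
  x_5 = 1.732108 - 0.000199×(1.732108 - 1.728342)/(0.000199 - (-0.012835))
       = 1.732051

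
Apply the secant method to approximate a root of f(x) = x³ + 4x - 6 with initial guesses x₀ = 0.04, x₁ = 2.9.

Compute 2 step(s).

f(x) = x³ + 4x - 6
x₀ = 0.04, x₁ = 2.9

Secant formula: x_{n+1} = x_n - f(x_n)(x_n - x_{n-1})/(f(x_n) - f(x_{n-1}))

Iteration 1:
  f(0.040000) = -5.839936
  f(2.900000) = 29.989000
  x_2 = 2.900000 - 29.989000×(2.900000 - 0.040000)/(29.989000 - (-5.839936))
       = 0.506166
Iteration 2:
  f(2.900000) = 29.989000
  f(0.506166) = -3.845656
  x_3 = 0.506166 - (-3.845656)×(0.506166 - 2.900000)/(-3.845656 - 29.989000)
       = 0.778249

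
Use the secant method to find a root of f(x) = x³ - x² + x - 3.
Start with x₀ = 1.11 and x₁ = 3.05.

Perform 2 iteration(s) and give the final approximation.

f(x) = x³ - x² + x - 3
x₀ = 1.11, x₁ = 3.05

Secant formula: x_{n+1} = x_n - f(x_n)(x_n - x_{n-1})/(f(x_n) - f(x_{n-1}))

Iteration 1:
  f(1.110000) = -1.754469
  f(3.050000) = 19.120125
  x_2 = 3.050000 - 19.120125×(3.050000 - 1.110000)/(19.120125 - (-1.754469))
       = 1.273053
Iteration 2:
  f(3.050000) = 19.120125
  f(1.273053) = -1.284419
  x_3 = 1.273053 - (-1.284419)×(1.273053 - 3.050000)/(-1.284419 - 19.120125)
       = 1.384908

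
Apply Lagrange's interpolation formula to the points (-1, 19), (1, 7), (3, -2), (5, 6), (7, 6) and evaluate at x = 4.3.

Lagrange interpolation formula:
P(x) = Σ yᵢ × Lᵢ(x)
where Lᵢ(x) = Π_{j≠i} (x - xⱼ)/(xᵢ - xⱼ)

L_0(4.3) = (4.3 - 1)/(-1 - 1) × (4.3 - 3)/(-1 - 3) × (4.3 - 5)/(-1 - 5) × (4.3 - 7)/(-1 - 7) = 0.021115
L_1(4.3) = (4.3 - (-1))/(1 - (-1)) × (4.3 - 3)/(1 - 3) × (4.3 - 5)/(1 - 5) × (4.3 - 7)/(1 - 7) = -0.135647
L_2(4.3) = (4.3 - (-1))/(3 - (-1)) × (4.3 - 1)/(3 - 1) × (4.3 - 5)/(3 - 5) × (4.3 - 7)/(3 - 7) = 0.516502
L_3(4.3) = (4.3 - (-1))/(5 - (-1)) × (4.3 - 1)/(5 - 1) × (4.3 - 3)/(5 - 3) × (4.3 - 7)/(5 - 7) = 0.639478
L_4(4.3) = (4.3 - (-1))/(7 - (-1)) × (4.3 - 1)/(7 - 1) × (4.3 - 3)/(7 - 3) × (4.3 - 5)/(7 - 5) = -0.041448

P(4.3) = 19×L_0(4.3) + 7×L_1(4.3) + (-2)×L_2(4.3) + 6×L_3(4.3) + 6×L_4(4.3)
P(4.3) = 2.006834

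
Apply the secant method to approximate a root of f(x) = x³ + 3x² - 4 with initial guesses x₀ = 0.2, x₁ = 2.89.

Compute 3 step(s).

f(x) = x³ + 3x² - 4
x₀ = 0.2, x₁ = 2.89

Secant formula: x_{n+1} = x_n - f(x_n)(x_n - x_{n-1})/(f(x_n) - f(x_{n-1}))

Iteration 1:
  f(0.200000) = -3.872000
  f(2.890000) = 45.193869
  x_2 = 2.890000 - 45.193869×(2.890000 - 0.200000)/(45.193869 - (-3.872000))
       = 0.412280
Iteration 2:
  f(2.890000) = 45.193869
  f(0.412280) = -3.420000
  x_3 = 0.412280 - (-3.420000)×(0.412280 - 2.890000)/(-3.420000 - 45.193869)
       = 0.586588
Iteration 3:
  f(0.412280) = -3.420000
  f(0.586588) = -2.765908
  x_4 = 0.586588 - (-2.765908)×(0.586588 - 0.412280)/(-2.765908 - (-3.420000))
       = 1.323672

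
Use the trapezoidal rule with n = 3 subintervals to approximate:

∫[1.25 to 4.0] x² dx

f(x) = x²
a = 1.25, b = 4.0, n = 3
h = (b - a)/n = 0.916667

Trapezoidal rule: (h/2)[f(x₀) + 2f(x₁) + 2f(x₂) + ... + f(xₙ)]

x_0 = 1.2500, f(x_0) = 1.562500, coefficient = 1
x_1 = 2.1667, f(x_1) = 4.694444, coefficient = 2
x_2 = 3.0833, f(x_2) = 9.506944, coefficient = 2
x_3 = 4.0000, f(x_3) = 16.000000, coefficient = 1

I ≈ (0.916667/2) × 45.965278 = 21.067419
Exact value: 20.682292
Error: 0.385127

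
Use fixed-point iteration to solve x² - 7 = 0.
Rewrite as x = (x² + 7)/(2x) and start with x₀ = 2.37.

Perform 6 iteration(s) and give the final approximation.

Equation: x² - 7 = 0
Fixed-point form: x = (x² + 7)/(2x)
x₀ = 2.37

x_1 = g(2.370000) = 2.661793
x_2 = g(2.661793) = 2.645800
x_3 = g(2.645800) = 2.645751
x_4 = g(2.645751) = 2.645751
x_5 = g(2.645751) = 2.645751
x_6 = g(2.645751) = 2.645751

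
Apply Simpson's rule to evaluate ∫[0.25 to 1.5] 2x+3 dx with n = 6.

f(x) = 2x+3
a = 0.25, b = 1.5, n = 6
h = (b - a)/n = 0.208333

Simpson's rule: (h/3)[f(x₀) + 4f(x₁) + 2f(x₂) + ... + f(xₙ)]

x_0 = 0.2500, f(x_0) = 3.500000, coefficient = 1
x_1 = 0.4583, f(x_1) = 3.916667, coefficient = 4
x_2 = 0.6667, f(x_2) = 4.333333, coefficient = 2
x_3 = 0.8750, f(x_3) = 4.750000, coefficient = 4
x_4 = 1.0833, f(x_4) = 5.166667, coefficient = 2
x_5 = 1.2917, f(x_5) = 5.583333, coefficient = 4
x_6 = 1.5000, f(x_6) = 6.000000, coefficient = 1

I ≈ (0.208333/3) × 85.500000 = 5.937500
Exact value: 5.937500
Error: 0.000000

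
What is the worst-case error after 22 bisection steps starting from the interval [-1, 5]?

Bisection error bound: |error| ≤ (b-a)/2^n
|error| ≤ (5 - (-1))/2^22 = 6/2^22
|error| ≤ 0.0000014305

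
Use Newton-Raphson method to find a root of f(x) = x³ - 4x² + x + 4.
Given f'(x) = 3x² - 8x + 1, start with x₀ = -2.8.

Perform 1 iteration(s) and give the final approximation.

f(x) = x³ - 4x² + x + 4
f'(x) = 3x² - 8x + 1
x₀ = -2.8

Newton-Raphson formula: x_{n+1} = x_n - f(x_n)/f'(x_n)

Iteration 1:
  f(-2.800000) = -52.112000
  f'(-2.800000) = 46.920000
  x_1 = -2.800000 - (-52.112000)/46.920000 = -1.689344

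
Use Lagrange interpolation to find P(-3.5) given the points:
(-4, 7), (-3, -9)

Lagrange interpolation formula:
P(x) = Σ yᵢ × Lᵢ(x)
where Lᵢ(x) = Π_{j≠i} (x - xⱼ)/(xᵢ - xⱼ)

L_0(-3.5) = (-3.5 - (-3))/(-4 - (-3)) = 0.500000
L_1(-3.5) = (-3.5 - (-4))/(-3 - (-4)) = 0.500000

P(-3.5) = 7×L_0(-3.5) + (-9)×L_1(-3.5)
P(-3.5) = -1.000000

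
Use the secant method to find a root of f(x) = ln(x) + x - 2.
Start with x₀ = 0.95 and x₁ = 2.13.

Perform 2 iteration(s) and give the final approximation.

f(x) = ln(x) + x - 2
x₀ = 0.95, x₁ = 2.13

Secant formula: x_{n+1} = x_n - f(x_n)(x_n - x_{n-1})/(f(x_n) - f(x_{n-1}))

Iteration 1:
  f(0.950000) = -1.101293
  f(2.130000) = 0.886122
  x_2 = 2.130000 - 0.886122×(2.130000 - 0.950000)/(0.886122 - (-1.101293))
       = 1.603877
Iteration 2:
  f(2.130000) = 0.886122
  f(1.603877) = 0.076302
  x_3 = 1.603877 - 0.076302×(1.603877 - 2.130000)/(0.076302 - 0.886122)
       = 1.554306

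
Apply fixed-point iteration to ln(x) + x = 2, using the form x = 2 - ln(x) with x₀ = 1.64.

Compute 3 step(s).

Equation: ln(x) + x = 2
Fixed-point form: x = 2 - ln(x)
x₀ = 1.64

x_1 = g(1.640000) = 1.505304
x_2 = g(1.505304) = 1.591005
x_3 = g(1.591005) = 1.535634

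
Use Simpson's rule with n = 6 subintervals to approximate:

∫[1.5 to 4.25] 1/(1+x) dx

f(x) = 1/(1+x)
a = 1.5, b = 4.25, n = 6
h = (b - a)/n = 0.458333

Simpson's rule: (h/3)[f(x₀) + 4f(x₁) + 2f(x₂) + ... + f(xₙ)]

x_0 = 1.5000, f(x_0) = 0.400000, coefficient = 1
x_1 = 1.9583, f(x_1) = 0.338028, coefficient = 4
x_2 = 2.4167, f(x_2) = 0.292683, coefficient = 2
x_3 = 2.8750, f(x_3) = 0.258065, coefficient = 4
x_4 = 3.3333, f(x_4) = 0.230769, coefficient = 2
x_5 = 3.7917, f(x_5) = 0.208696, coefficient = 4
x_6 = 4.2500, f(x_6) = 0.190476, coefficient = 1

I ≈ (0.458333/3) × 4.856534 = 0.741970
Exact value: 0.741937
Error: 0.000033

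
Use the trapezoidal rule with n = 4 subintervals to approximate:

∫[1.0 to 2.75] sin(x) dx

f(x) = sin(x)
a = 1.0, b = 2.75, n = 4
h = (b - a)/n = 0.437500

Trapezoidal rule: (h/2)[f(x₀) + 2f(x₁) + 2f(x₂) + ... + f(xₙ)]

x_0 = 1.0000, f(x_0) = 0.841471, coefficient = 1
x_1 = 1.4375, f(x_1) = 0.991129, coefficient = 2
x_2 = 1.8750, f(x_2) = 0.954086, coefficient = 2
x_3 = 2.3125, f(x_3) = 0.737319, coefficient = 2
x_4 = 2.7500, f(x_4) = 0.381661, coefficient = 1

I ≈ (0.437500/2) × 6.588199 = 1.441169
Exact value: 1.464605
Error: 0.023436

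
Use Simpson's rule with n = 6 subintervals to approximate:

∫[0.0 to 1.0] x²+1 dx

f(x) = x²+1
a = 0.0, b = 1.0, n = 6
h = (b - a)/n = 0.166667

Simpson's rule: (h/3)[f(x₀) + 4f(x₁) + 2f(x₂) + ... + f(xₙ)]

x_0 = 0.0000, f(x_0) = 1.000000, coefficient = 1
x_1 = 0.1667, f(x_1) = 1.027778, coefficient = 4
x_2 = 0.3333, f(x_2) = 1.111111, coefficient = 2
x_3 = 0.5000, f(x_3) = 1.250000, coefficient = 4
x_4 = 0.6667, f(x_4) = 1.444444, coefficient = 2
x_5 = 0.8333, f(x_5) = 1.694444, coefficient = 4
x_6 = 1.0000, f(x_6) = 2.000000, coefficient = 1

I ≈ (0.166667/3) × 24.000000 = 1.333333
Exact value: 1.333333
Error: 0.000000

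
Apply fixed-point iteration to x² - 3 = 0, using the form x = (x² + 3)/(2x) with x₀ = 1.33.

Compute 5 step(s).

Equation: x² - 3 = 0
Fixed-point form: x = (x² + 3)/(2x)
x₀ = 1.33

x_1 = g(1.330000) = 1.792820
x_2 = g(1.792820) = 1.733081
x_3 = g(1.733081) = 1.732051
x_4 = g(1.732051) = 1.732051
x_5 = g(1.732051) = 1.732051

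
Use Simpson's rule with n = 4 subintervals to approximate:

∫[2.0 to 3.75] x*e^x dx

f(x) = x*e^x
a = 2.0, b = 3.75, n = 4
h = (b - a)/n = 0.437500

Simpson's rule: (h/3)[f(x₀) + 4f(x₁) + 2f(x₂) + ... + f(xₙ)]

x_0 = 2.0000, f(x_0) = 14.778112, coefficient = 1
x_1 = 2.4375, f(x_1) = 27.895710, coefficient = 4
x_2 = 2.8750, f(x_2) = 50.960594, coefficient = 2
x_3 = 3.3125, f(x_3) = 90.940295, coefficient = 4
x_4 = 3.7500, f(x_4) = 159.454058, coefficient = 1

I ≈ (0.437500/3) × 751.497379 = 109.593368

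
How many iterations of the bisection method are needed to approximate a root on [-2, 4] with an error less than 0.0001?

We need (b-a)/2^n ≤ 0.0001
(4 - (-2))/2^n ≤ 0.0001
6/2^n ≤ 0.0001
2^n ≥ 60000
n ≥ log₂(60000) = 15.87
n ≥ 16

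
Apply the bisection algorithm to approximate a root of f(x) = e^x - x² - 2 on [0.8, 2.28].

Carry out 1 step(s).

f(x) = e^x - x² - 2
Initial interval: [0.8, 2.28]

Iteration 1:
  c_1 = (0.800000 + 2.280000)/2 = 1.540000
  f(c_1) = f(1.540000) = 0.292990
  f(a) × f(c) < 0, new interval: [0.800000, 1.540000]

After 1 iteration(s), the approximation is c_1 = 1.540000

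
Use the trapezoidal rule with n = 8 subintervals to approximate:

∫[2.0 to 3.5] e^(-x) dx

f(x) = e^(-x)
a = 2.0, b = 3.5, n = 8
h = (b - a)/n = 0.187500

Trapezoidal rule: (h/2)[f(x₀) + 2f(x₁) + 2f(x₂) + ... + f(xₙ)]

x_0 = 2.0000, f(x_0) = 0.135335, coefficient = 1
x_1 = 2.1875, f(x_1) = 0.112197, coefficient = 2
x_2 = 2.3750, f(x_2) = 0.093014, coefficient = 2
x_3 = 2.5625, f(x_3) = 0.077112, coefficient = 2
x_4 = 2.7500, f(x_4) = 0.063928, coefficient = 2
x_5 = 2.9375, f(x_5) = 0.052998, coefficient = 2
x_6 = 3.1250, f(x_6) = 0.043937, coefficient = 2
x_7 = 3.3125, f(x_7) = 0.036425, coefficient = 2
x_8 = 3.5000, f(x_8) = 0.030197, coefficient = 1

I ≈ (0.187500/2) × 1.124755 = 0.105446
Exact value: 0.105138
Error: 0.000308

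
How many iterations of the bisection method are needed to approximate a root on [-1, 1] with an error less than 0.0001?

We need (b-a)/2^n ≤ 0.0001
(1 - (-1))/2^n ≤ 0.0001
2/2^n ≤ 0.0001
2^n ≥ 20000
n ≥ log₂(20000) = 14.29
n ≥ 15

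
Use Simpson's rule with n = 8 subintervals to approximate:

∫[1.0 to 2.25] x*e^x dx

f(x) = x*e^x
a = 1.0, b = 2.25, n = 8
h = (b - a)/n = 0.156250

Simpson's rule: (h/3)[f(x₀) + 4f(x₁) + 2f(x₂) + ... + f(xₙ)]

x_0 = 1.0000, f(x_0) = 2.718282, coefficient = 1
x_1 = 1.1562, f(x_1) = 3.674555, coefficient = 4
x_2 = 1.3125, f(x_2) = 4.876529, coefficient = 2
x_3 = 1.4688, f(x_3) = 6.379959, coefficient = 4
x_4 = 1.6250, f(x_4) = 8.252431, coefficient = 2
x_5 = 1.7812, f(x_5) = 10.575768, coefficient = 4
x_6 = 1.9375, f(x_6) = 13.448916, coefficient = 2
x_7 = 2.0938, f(x_7) = 16.991390, coefficient = 4
x_8 = 2.2500, f(x_8) = 21.347406, coefficient = 1

I ≈ (0.156250/3) × 227.708126 = 11.859798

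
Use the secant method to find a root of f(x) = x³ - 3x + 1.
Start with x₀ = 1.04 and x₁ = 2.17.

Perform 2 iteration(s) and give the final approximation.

f(x) = x³ - 3x + 1
x₀ = 1.04, x₁ = 2.17

Secant formula: x_{n+1} = x_n - f(x_n)(x_n - x_{n-1})/(f(x_n) - f(x_{n-1}))

Iteration 1:
  f(1.040000) = -0.995136
  f(2.170000) = 4.708313
  x_2 = 2.170000 - 4.708313×(2.170000 - 1.040000)/(4.708313 - (-0.995136))
       = 1.237162
Iteration 2:
  f(2.170000) = 4.708313
  f(1.237162) = -0.817923
  x_3 = 1.237162 - (-0.817923)×(1.237162 - 2.170000)/(-0.817923 - 4.708313)
       = 1.375229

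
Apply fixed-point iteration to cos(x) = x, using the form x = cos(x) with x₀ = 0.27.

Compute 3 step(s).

Equation: cos(x) = x
Fixed-point form: x = cos(x)
x₀ = 0.27

x_1 = g(0.270000) = 0.963771
x_2 = g(0.963771) = 0.570427
x_3 = g(0.570427) = 0.841671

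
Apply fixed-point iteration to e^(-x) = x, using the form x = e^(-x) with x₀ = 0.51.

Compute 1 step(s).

Equation: e^(-x) = x
Fixed-point form: x = e^(-x)
x₀ = 0.51

x_1 = g(0.510000) = 0.600496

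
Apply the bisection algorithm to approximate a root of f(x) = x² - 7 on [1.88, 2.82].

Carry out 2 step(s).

f(x) = x² - 7
Initial interval: [1.88, 2.82]

Iteration 1:
  c_1 = (1.880000 + 2.820000)/2 = 2.350000
  f(c_1) = f(2.350000) = -1.477500
  f(a) × f(c) ≥ 0, new interval: [2.350000, 2.820000]
Iteration 2:
  c_2 = (2.350000 + 2.820000)/2 = 2.585000
  f(c_2) = f(2.585000) = -0.317775
  f(a) × f(c) ≥ 0, new interval: [2.585000, 2.820000]

After 2 iteration(s), the approximation is c_2 = 2.585000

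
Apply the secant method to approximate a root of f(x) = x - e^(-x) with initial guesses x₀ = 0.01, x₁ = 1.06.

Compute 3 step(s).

f(x) = x - e^(-x)
x₀ = 0.01, x₁ = 1.06

Secant formula: x_{n+1} = x_n - f(x_n)(x_n - x_{n-1})/(f(x_n) - f(x_{n-1}))

Iteration 1:
  f(0.010000) = -0.980050
  f(1.060000) = 0.713544
  x_2 = 1.060000 - 0.713544×(1.060000 - 0.010000)/(0.713544 - (-0.980050))
       = 0.617615
Iteration 2:
  f(1.060000) = 0.713544
  f(0.617615) = 0.078385
  x_3 = 0.617615 - 0.078385×(0.617615 - 1.060000)/(0.078385 - 0.713544)
       = 0.563019
Iteration 3:
  f(0.617615) = 0.078385
  f(0.563019) = -0.006467
  x_4 = 0.563019 - (-0.006467)×(0.563019 - 0.617615)/(-0.006467 - 0.078385)
       = 0.567181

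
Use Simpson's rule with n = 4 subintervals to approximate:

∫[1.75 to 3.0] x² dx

f(x) = x²
a = 1.75, b = 3.0, n = 4
h = (b - a)/n = 0.312500

Simpson's rule: (h/3)[f(x₀) + 4f(x₁) + 2f(x₂) + ... + f(xₙ)]

x_0 = 1.7500, f(x_0) = 3.062500, coefficient = 1
x_1 = 2.0625, f(x_1) = 4.253906, coefficient = 4
x_2 = 2.3750, f(x_2) = 5.640625, coefficient = 2
x_3 = 2.6875, f(x_3) = 7.222656, coefficient = 4
x_4 = 3.0000, f(x_4) = 9.000000, coefficient = 1

I ≈ (0.312500/3) × 69.250000 = 7.213542
Exact value: 7.213542
Error: 0.000000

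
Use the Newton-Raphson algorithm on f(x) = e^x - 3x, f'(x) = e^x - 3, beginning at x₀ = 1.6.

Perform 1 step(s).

f(x) = e^x - 3x
f'(x) = e^x - 3
x₀ = 1.6

Newton-Raphson formula: x_{n+1} = x_n - f(x_n)/f'(x_n)

Iteration 1:
  f(1.600000) = 0.153032
  f'(1.600000) = 1.953032
  x_1 = 1.600000 - 0.153032/1.953032 = 1.521644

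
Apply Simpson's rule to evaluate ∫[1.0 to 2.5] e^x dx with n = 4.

f(x) = e^x
a = 1.0, b = 2.5, n = 4
h = (b - a)/n = 0.375000

Simpson's rule: (h/3)[f(x₀) + 4f(x₁) + 2f(x₂) + ... + f(xₙ)]

x_0 = 1.0000, f(x_0) = 2.718282, coefficient = 1
x_1 = 1.3750, f(x_1) = 3.955077, coefficient = 4
x_2 = 1.7500, f(x_2) = 5.754603, coefficient = 2
x_3 = 2.1250, f(x_3) = 8.372897, coefficient = 4
x_4 = 2.5000, f(x_4) = 12.182494, coefficient = 1

I ≈ (0.375000/3) × 75.721878 = 9.465235
Exact value: 9.464212
Error: 0.001023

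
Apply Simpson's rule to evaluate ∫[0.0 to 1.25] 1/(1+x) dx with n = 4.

f(x) = 1/(1+x)
a = 0.0, b = 1.25, n = 4
h = (b - a)/n = 0.312500

Simpson's rule: (h/3)[f(x₀) + 4f(x₁) + 2f(x₂) + ... + f(xₙ)]

x_0 = 0.0000, f(x_0) = 1.000000, coefficient = 1
x_1 = 0.3125, f(x_1) = 0.761905, coefficient = 4
x_2 = 0.6250, f(x_2) = 0.615385, coefficient = 2
x_3 = 0.9375, f(x_3) = 0.516129, coefficient = 4
x_4 = 1.2500, f(x_4) = 0.444444, coefficient = 1

I ≈ (0.312500/3) × 7.787349 = 0.811182
Exact value: 0.810930
Error: 0.000252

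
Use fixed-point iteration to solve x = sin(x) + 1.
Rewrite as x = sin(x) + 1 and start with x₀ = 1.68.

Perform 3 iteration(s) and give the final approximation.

Equation: x = sin(x) + 1
Fixed-point form: x = sin(x) + 1
x₀ = 1.68

x_1 = g(1.680000) = 1.994043
x_2 = g(1.994043) = 1.911760
x_3 = g(1.911760) = 1.942433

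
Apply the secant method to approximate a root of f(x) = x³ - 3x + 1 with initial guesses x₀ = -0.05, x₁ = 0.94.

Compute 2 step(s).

f(x) = x³ - 3x + 1
x₀ = -0.05, x₁ = 0.94

Secant formula: x_{n+1} = x_n - f(x_n)(x_n - x_{n-1})/(f(x_n) - f(x_{n-1}))

Iteration 1:
  f(-0.050000) = 1.149875
  f(0.940000) = -0.989416
  x_2 = 0.940000 - (-0.989416)×(0.940000 - (-0.050000))/(-0.989416 - 1.149875)
       = 0.482128
Iteration 2:
  f(0.940000) = -0.989416
  f(0.482128) = -0.334314
  x_3 = 0.482128 - (-0.334314)×(0.482128 - 0.940000)/(-0.334314 - (-0.989416))
       = 0.248465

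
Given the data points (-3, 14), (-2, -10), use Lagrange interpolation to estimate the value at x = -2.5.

Lagrange interpolation formula:
P(x) = Σ yᵢ × Lᵢ(x)
where Lᵢ(x) = Π_{j≠i} (x - xⱼ)/(xᵢ - xⱼ)

L_0(-2.5) = (-2.5 - (-2))/(-3 - (-2)) = 0.500000
L_1(-2.5) = (-2.5 - (-3))/(-2 - (-3)) = 0.500000

P(-2.5) = 14×L_0(-2.5) + (-10)×L_1(-2.5)
P(-2.5) = 2.000000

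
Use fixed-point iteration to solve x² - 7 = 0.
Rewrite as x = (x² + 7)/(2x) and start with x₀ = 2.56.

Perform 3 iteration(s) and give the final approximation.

Equation: x² - 7 = 0
Fixed-point form: x = (x² + 7)/(2x)
x₀ = 2.56

x_1 = g(2.560000) = 2.647187
x_2 = g(2.647187) = 2.645752
x_3 = g(2.645752) = 2.645751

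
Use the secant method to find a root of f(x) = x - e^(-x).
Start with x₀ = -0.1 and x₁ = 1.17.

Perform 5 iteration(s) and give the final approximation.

f(x) = x - e^(-x)
x₀ = -0.1, x₁ = 1.17

Secant formula: x_{n+1} = x_n - f(x_n)(x_n - x_{n-1})/(f(x_n) - f(x_{n-1}))

Iteration 1:
  f(-0.100000) = -1.205171
  f(1.170000) = 0.859633
  x_2 = 1.170000 - 0.859633×(1.170000 - (-0.100000))/(0.859633 - (-1.205171))
       = 0.641265
Iteration 2:
  f(1.170000) = 0.859633
  f(0.641265) = 0.114639
  x_3 = 0.641265 - 0.114639×(0.641265 - 1.170000)/(0.114639 - 0.859633)
       = 0.559904
Iteration 3:
  f(0.641265) = 0.114639
  f(0.559904) = -0.011361
  x_4 = 0.559904 - (-0.011361)×(0.559904 - 0.641265)/(-0.011361 - 0.114639)
       = 0.567239
Iteration 4:
  f(0.559904) = -0.011361
  f(0.567239) = 0.000151
  x_5 = 0.567239 - 0.000151×(0.567239 - 0.559904)/(0.000151 - (-0.011361))
       = 0.567143
Iteration 5:
  f(0.567239) = 0.000151
  f(0.567143) = 0.000000
  x_6 = 0.567143 - 0.000000×(0.567143 - 0.567239)/(0.000000 - 0.000151)
       = 0.567143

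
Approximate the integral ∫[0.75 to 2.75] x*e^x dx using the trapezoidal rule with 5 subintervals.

f(x) = x*e^x
a = 0.75, b = 2.75, n = 5
h = (b - a)/n = 0.400000

Trapezoidal rule: (h/2)[f(x₀) + 2f(x₁) + 2f(x₂) + ... + f(xₙ)]

x_0 = 0.7500, f(x_0) = 1.587750, coefficient = 1
x_1 = 1.1500, f(x_1) = 3.631922, coefficient = 2
x_2 = 1.5500, f(x_2) = 7.302779, coefficient = 2
x_3 = 1.9500, f(x_3) = 13.705941, coefficient = 2
x_4 = 2.3500, f(x_4) = 24.641089, coefficient = 2
x_5 = 2.7500, f(x_5) = 43.017238, coefficient = 1

I ≈ (0.400000/2) × 143.168448 = 28.633690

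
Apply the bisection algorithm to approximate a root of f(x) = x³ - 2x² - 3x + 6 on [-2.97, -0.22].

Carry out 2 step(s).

f(x) = x³ - 2x² - 3x + 6
Initial interval: [-2.97, -0.22]

Iteration 1:
  c_1 = (-2.970000 + (-0.220000))/2 = -1.595000
  f(c_1) = f(-1.595000) = 1.639230
  f(a) × f(c) < 0, new interval: [-2.970000, -1.595000]
Iteration 2:
  c_2 = (-2.970000 + (-1.595000))/2 = -2.282500
  f(c_2) = f(-2.282500) = -9.463495
  f(a) × f(c) ≥ 0, new interval: [-2.282500, -1.595000]

After 2 iteration(s), the approximation is c_2 = -2.282500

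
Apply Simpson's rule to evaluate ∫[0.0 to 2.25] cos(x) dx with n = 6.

f(x) = cos(x)
a = 0.0, b = 2.25, n = 6
h = (b - a)/n = 0.375000

Simpson's rule: (h/3)[f(x₀) + 4f(x₁) + 2f(x₂) + ... + f(xₙ)]

x_0 = 0.0000, f(x_0) = 1.000000, coefficient = 1
x_1 = 0.3750, f(x_1) = 0.930508, coefficient = 4
x_2 = 0.7500, f(x_2) = 0.731689, coefficient = 2
x_3 = 1.1250, f(x_3) = 0.431177, coefficient = 4
x_4 = 1.5000, f(x_4) = 0.070737, coefficient = 2
x_5 = 1.8750, f(x_5) = -0.299534, coefficient = 4
x_6 = 2.2500, f(x_6) = -0.628174, coefficient = 1

I ≈ (0.375000/3) × 6.225281 = 0.778160
Exact value: 0.778073
Error: 0.000087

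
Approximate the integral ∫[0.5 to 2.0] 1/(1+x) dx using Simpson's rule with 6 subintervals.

f(x) = 1/(1+x)
a = 0.5, b = 2.0, n = 6
h = (b - a)/n = 0.250000

Simpson's rule: (h/3)[f(x₀) + 4f(x₁) + 2f(x₂) + ... + f(xₙ)]

x_0 = 0.5000, f(x_0) = 0.666667, coefficient = 1
x_1 = 0.7500, f(x_1) = 0.571429, coefficient = 4
x_2 = 1.0000, f(x_2) = 0.500000, coefficient = 2
x_3 = 1.2500, f(x_3) = 0.444444, coefficient = 4
x_4 = 1.5000, f(x_4) = 0.400000, coefficient = 2
x_5 = 1.7500, f(x_5) = 0.363636, coefficient = 4
x_6 = 2.0000, f(x_6) = 0.333333, coefficient = 1

I ≈ (0.250000/3) × 8.318038 = 0.693170
Exact value: 0.693147
Error: 0.000023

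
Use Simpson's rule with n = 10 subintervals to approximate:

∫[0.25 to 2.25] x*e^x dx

f(x) = x*e^x
a = 0.25, b = 2.25, n = 10
h = (b - a)/n = 0.200000

Simpson's rule: (h/3)[f(x₀) + 4f(x₁) + 2f(x₂) + ... + f(xₙ)]

x_0 = 0.2500, f(x_0) = 0.321006, coefficient = 1
x_1 = 0.4500, f(x_1) = 0.705740, coefficient = 4
x_2 = 0.6500, f(x_2) = 1.245102, coefficient = 2
x_3 = 0.8500, f(x_3) = 1.988700, coefficient = 4
x_4 = 1.0500, f(x_4) = 3.000534, coefficient = 2
x_5 = 1.2500, f(x_5) = 4.362929, coefficient = 4
x_6 = 1.4500, f(x_6) = 6.181516, coefficient = 2
x_7 = 1.6500, f(x_7) = 8.591517, coefficient = 4
x_8 = 1.8500, f(x_8) = 11.765666, coefficient = 2
x_9 = 2.0500, f(x_9) = 15.924197, coefficient = 4
x_10 = 2.2500, f(x_10) = 21.347406, coefficient = 1

I ≈ (0.200000/3) × 192.346379 = 12.823092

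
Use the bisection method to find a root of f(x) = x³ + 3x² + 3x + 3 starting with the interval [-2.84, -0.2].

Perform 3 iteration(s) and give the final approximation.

f(x) = x³ + 3x² + 3x + 3
Initial interval: [-2.84, -0.2]

Iteration 1:
  c_1 = (-2.840000 + (-0.200000))/2 = -1.520000
  f(c_1) = f(-1.520000) = 1.859392
  f(a) × f(c) < 0, new interval: [-2.840000, -1.520000]
Iteration 2:
  c_2 = (-2.840000 + (-1.520000))/2 = -2.180000
  f(c_2) = f(-2.180000) = 0.356968
  f(a) × f(c) < 0, new interval: [-2.840000, -2.180000]
Iteration 3:
  c_3 = (-2.840000 + (-2.180000))/2 = -2.510000
  f(c_3) = f(-2.510000) = -1.442951
  f(a) × f(c) ≥ 0, new interval: [-2.510000, -2.180000]

After 3 iteration(s), the approximation is c_3 = -2.510000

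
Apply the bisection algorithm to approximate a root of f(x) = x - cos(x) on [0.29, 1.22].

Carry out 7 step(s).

f(x) = x - cos(x)
Initial interval: [0.29, 1.22]

Iteration 1:
  c_1 = (0.290000 + 1.220000)/2 = 0.755000
  f(c_1) = f(0.755000) = 0.026728
  f(a) × f(c) < 0, new interval: [0.290000, 0.755000]
Iteration 2:
  c_2 = (0.290000 + 0.755000)/2 = 0.522500
  f(c_2) = f(0.522500) = -0.344074
  f(a) × f(c) ≥ 0, new interval: [0.522500, 0.755000]
Iteration 3:
  c_3 = (0.522500 + 0.755000)/2 = 0.638750
  f(c_3) = f(0.638750) = -0.164092
  f(a) × f(c) ≥ 0, new interval: [0.638750, 0.755000]
Iteration 4:
  c_4 = (0.638750 + 0.755000)/2 = 0.696875
  f(c_4) = f(0.696875) = -0.069977
  f(a) × f(c) ≥ 0, new interval: [0.696875, 0.755000]
Iteration 5:
  c_5 = (0.696875 + 0.755000)/2 = 0.725937
  f(c_5) = f(0.725937) = -0.021940
  f(a) × f(c) ≥ 0, new interval: [0.725937, 0.755000]
Iteration 6:
  c_6 = (0.725937 + 0.755000)/2 = 0.740469
  f(c_6) = f(0.740469) = 0.002316
  f(a) × f(c) < 0, new interval: [0.725937, 0.740469]
Iteration 7:
  c_7 = (0.725937 + 0.740469)/2 = 0.733203
  f(c_7) = f(0.733203) = -0.009831
  f(a) × f(c) ≥ 0, new interval: [0.733203, 0.740469]

After 7 iteration(s), the approximation is c_7 = 0.733203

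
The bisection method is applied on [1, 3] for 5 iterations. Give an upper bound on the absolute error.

Bisection error bound: |error| ≤ (b-a)/2^n
|error| ≤ (3 - 1)/2^5 = 2/2^5
|error| ≤ 0.0625000000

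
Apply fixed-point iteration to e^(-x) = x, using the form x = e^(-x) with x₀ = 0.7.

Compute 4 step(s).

Equation: e^(-x) = x
Fixed-point form: x = e^(-x)
x₀ = 0.7

x_1 = g(0.700000) = 0.496585
x_2 = g(0.496585) = 0.608605
x_3 = g(0.608605) = 0.544109
x_4 = g(0.544109) = 0.580359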